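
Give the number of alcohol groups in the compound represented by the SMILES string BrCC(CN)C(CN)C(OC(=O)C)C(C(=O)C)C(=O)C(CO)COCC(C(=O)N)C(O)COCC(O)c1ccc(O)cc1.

halogen on an sp³ carbon → alkyl halide.
pendant –CH2NH2: N on sp³ C, no adjacent C=O → amine.
pendant –CH2NH2: N on sp³ C, no adjacent C=O → amine.
pendant –OC(=O)CH3: an acyloxy group → ester.
pendant –COCH3: carbonyl C bonded to two carbons → ketone.
–C(=O)– with carbon on both sides → ketone.
pendant –CH2OH on an sp³ backbone C → alcohol.
C–O–C with sp³ carbons on both sides and no adjacent C=O → ether.
pendant –CONH2: carbonyl C bonded to C and N → amide.
–OH on an sp³ carbon → alcohol (secondary).
C–O–C with sp³ carbons on both sides and no adjacent C=O → ether.
–OH on an sp³ carbon → alcohol (secondary).
–OH attached directly to an aromatic ring → phenol (not alcohol); the ring itself is an arene.
Alcohol appears at: CH(CH2OH), CH(OH), CH(OH) → 3.

3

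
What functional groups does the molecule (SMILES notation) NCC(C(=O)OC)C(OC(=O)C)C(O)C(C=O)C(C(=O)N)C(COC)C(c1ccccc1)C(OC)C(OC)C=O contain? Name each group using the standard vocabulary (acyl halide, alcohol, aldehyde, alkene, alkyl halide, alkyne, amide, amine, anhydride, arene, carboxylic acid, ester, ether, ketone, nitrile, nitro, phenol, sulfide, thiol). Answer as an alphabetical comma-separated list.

alcohol, aldehyde, amide, amine, arene, ester, ether

Working along the chain:
  H2NCH2: –NH2 on an sp³ carbon with no adjacent C=O → amine.
  CH(COOCH3): pendant –COOCH3: carbonyl C bonded to C and –OCH3 → ester.
  CH(OCOCH3): pendant –OC(=O)CH3: an acyloxy group → ester.
  CH(OH): –OH on an sp³ carbon → alcohol (secondary).
  CH(CHO): pendant –CHO: carbonyl C bonded to C and H → aldehyde.
  CH(CONH2): pendant –CONH2: carbonyl C bonded to C and N → amide.
  CH(CH2OCH3): pendant –CH2OCH3: C–O–C linkage → ether.
  CH(C6H5): pendant –C6H5: benzene ring → arene.
  CH(OCH3): pendant –OCH3: C–O–C with sp³ C, no adjacent C=O → ether.
  CH(OCH3): pendant –OCH3: C–O–C with sp³ C, no adjacent C=O → ether.
  CHO: terminal –CHO: carbonyl C bonded to H and C → aldehyde.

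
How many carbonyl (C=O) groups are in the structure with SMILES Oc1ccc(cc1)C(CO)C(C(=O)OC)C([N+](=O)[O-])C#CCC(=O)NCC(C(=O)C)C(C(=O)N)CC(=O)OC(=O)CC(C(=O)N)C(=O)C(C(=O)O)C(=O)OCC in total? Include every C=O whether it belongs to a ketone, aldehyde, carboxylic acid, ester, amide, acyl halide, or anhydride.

10

CH(COOCH3): ester, 1 C=O (running total 1).
CH2CONHCH2: amide, 1 C=O (running total 2).
CH(COCH3): ketone, 1 C=O (running total 3).
CH(CONH2): amide, 1 C=O (running total 4).
CH2CO-O-COCH2: anhydride, 2 C=O (running total 6).
CH(CONH2): amide, 1 C=O (running total 7).
CO: ketone, 1 C=O (running total 8).
CH(COOH): carboxylic acid, 1 C=O (running total 9).
COOCH2CH3: ester, 1 C=O (running total 10).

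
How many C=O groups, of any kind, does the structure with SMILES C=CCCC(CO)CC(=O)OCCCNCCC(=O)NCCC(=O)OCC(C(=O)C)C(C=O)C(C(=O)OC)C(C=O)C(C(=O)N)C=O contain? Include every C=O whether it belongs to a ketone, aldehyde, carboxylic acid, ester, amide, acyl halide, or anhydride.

CH2COOCH2: ester, 1 C=O (running total 1).
CH2CONHCH2: amide, 1 C=O (running total 2).
CH2COOCH2: ester, 1 C=O (running total 3).
CH(COCH3): ketone, 1 C=O (running total 4).
CH(CHO): aldehyde, 1 C=O (running total 5).
CH(COOCH3): ester, 1 C=O (running total 6).
CH(CHO): aldehyde, 1 C=O (running total 7).
CH(CONH2): amide, 1 C=O (running total 8).
CHO: aldehyde, 1 C=O (running total 9).

9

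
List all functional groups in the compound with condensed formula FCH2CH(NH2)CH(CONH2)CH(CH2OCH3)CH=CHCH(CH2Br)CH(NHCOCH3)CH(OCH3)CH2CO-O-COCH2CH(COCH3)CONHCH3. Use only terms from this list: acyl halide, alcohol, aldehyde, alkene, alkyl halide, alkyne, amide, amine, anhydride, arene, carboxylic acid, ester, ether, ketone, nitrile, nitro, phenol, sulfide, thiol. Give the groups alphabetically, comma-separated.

halogen on an sp³ carbon → alkyl halide.
–NH2 on an sp³ carbon with no adjacent C=O → amine.
pendant –CONH2: carbonyl C bonded to C and N → amide.
pendant –CH2OCH3: C–O–C linkage → ether.
C=C double bond → alkene.
pendant –CH2X: halogen on sp³ carbon → alkyl halide.
pendant –NHC(=O)CH3: N bonded to a carbonyl → amide (not amine).
pendant –OCH3: C–O–C with sp³ C, no adjacent C=O → ether.
two acyl groups sharing one oxygen, –C(=O)–O–C(=O)– → anhydride.
pendant –COCH3: carbonyl C bonded to two carbons → ketone.
–C(=O)NHCH3: carbonyl C bonded to C and to N → amide (the N is not an amine).

alkene, alkyl halide, amide, amine, anhydride, ether, ketone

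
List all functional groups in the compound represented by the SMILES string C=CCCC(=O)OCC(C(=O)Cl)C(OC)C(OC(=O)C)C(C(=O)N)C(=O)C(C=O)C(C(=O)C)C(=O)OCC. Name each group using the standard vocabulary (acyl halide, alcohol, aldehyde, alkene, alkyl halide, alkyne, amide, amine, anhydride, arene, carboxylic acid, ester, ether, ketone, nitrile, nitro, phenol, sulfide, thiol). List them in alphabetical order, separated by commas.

Working along the chain:
  CH2=CH: C=C double bond → alkene.
  CH2COOCH2: –C(=O)–O–C with C on the carbonyl side → ester.
  CH(COCl): pendant –C(=O)X: carbonyl C bonded to C and halogen → acyl halide.
  CH(OCH3): pendant –OCH3: C–O–C with sp³ C, no adjacent C=O → ether.
  CH(OCOCH3): pendant –OC(=O)CH3: an acyloxy group → ester.
  CH(CONH2): pendant –CONH2: carbonyl C bonded to C and N → amide.
  CO: –C(=O)– with carbon on both sides → ketone.
  CH(CHO): pendant –CHO: carbonyl C bonded to C and H → aldehyde.
  CH(COCH3): pendant –COCH3: carbonyl C bonded to two carbons → ketone.
  COOCH2CH3: –C(=O)OCH2CH3: carbonyl C bonded to C and to –OEt → ester.

acyl halide, aldehyde, alkene, amide, ester, ether, ketone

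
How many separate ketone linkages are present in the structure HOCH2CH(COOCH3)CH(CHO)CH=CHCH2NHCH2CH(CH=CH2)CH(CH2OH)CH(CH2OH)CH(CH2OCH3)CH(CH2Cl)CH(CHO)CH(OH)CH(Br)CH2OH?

Working along the chain:
  HOCH2: HO– on an sp³ carbon → alcohol.
  CH(COOCH3): pendant –COOCH3: carbonyl C bonded to C and –OCH3 → ester.
  CH(CHO): pendant –CHO: carbonyl C bonded to C and H → aldehyde.
  CH=CH: C=C double bond → alkene.
  CH2NHCH2: C–N–C with sp³ carbons and no adjacent C=O → amine (secondary).
  CH(CH=CH2): pendant –CH=CH2: C=C double bond → alkene.
  CH(CH2OH): pendant –CH2OH on an sp³ backbone C → alcohol.
  CH(CH2OH): pendant –CH2OH on an sp³ backbone C → alcohol.
  CH(CH2OCH3): pendant –CH2OCH3: C–O–C linkage → ether.
  CH(CH2Cl): pendant –CH2X: halogen on sp³ carbon → alkyl halide.
  CH(CHO): pendant –CHO: carbonyl C bonded to C and H → aldehyde.
  CH(OH): –OH on an sp³ carbon → alcohol (secondary).
  CH(Br): halogen on an sp³ carbon → alkyl halide.
  CH2OH: –OH on an sp³ carbon → alcohol.
No segment is a ketone: CH(COOCH3) is ester, not ketone; CH(CHO) is aldehyde, not ketone; CH(CHO) is aldehyde, not ketone. → 0.

0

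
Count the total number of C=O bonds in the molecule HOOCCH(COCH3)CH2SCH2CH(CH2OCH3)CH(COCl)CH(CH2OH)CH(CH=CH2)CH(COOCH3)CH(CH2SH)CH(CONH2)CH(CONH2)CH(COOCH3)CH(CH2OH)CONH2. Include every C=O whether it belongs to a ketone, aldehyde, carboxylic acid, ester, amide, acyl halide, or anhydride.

HOOC: carboxylic acid, 1 C=O (running total 1).
CH(COCH3): ketone, 1 C=O (running total 2).
CH(COCl): acyl halide, 1 C=O (running total 3).
CH(COOCH3): ester, 1 C=O (running total 4).
CH(CONH2): amide, 1 C=O (running total 5).
CH(CONH2): amide, 1 C=O (running total 6).
CH(COOCH3): ester, 1 C=O (running total 7).
CONH2: amide, 1 C=O (running total 8).

8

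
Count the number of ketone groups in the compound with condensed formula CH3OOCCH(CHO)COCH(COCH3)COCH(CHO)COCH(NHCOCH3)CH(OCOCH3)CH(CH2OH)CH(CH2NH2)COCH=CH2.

CH3O–C(=O)–: carbonyl C bonded to C and to –OCH3 → ester (not ketone + ether).
pendant –CHO: carbonyl C bonded to C and H → aldehyde.
–C(=O)– with carbon on both sides → ketone.
pendant –COCH3: carbonyl C bonded to two carbons → ketone.
–C(=O)– with carbon on both sides → ketone.
pendant –CHO: carbonyl C bonded to C and H → aldehyde.
–C(=O)– with carbon on both sides → ketone.
pendant –NHC(=O)CH3: N bonded to a carbonyl → amide (not amine).
pendant –OC(=O)CH3: an acyloxy group → ester.
pendant –CH2OH on an sp³ backbone C → alcohol.
pendant –CH2NH2: N on sp³ C, no adjacent C=O → amine.
–C(=O)– with carbon on both sides → ketone.
C=C double bond → alkene.
Ketone appears at: CO, CH(COCH3), CO, CO, CO → 5.

5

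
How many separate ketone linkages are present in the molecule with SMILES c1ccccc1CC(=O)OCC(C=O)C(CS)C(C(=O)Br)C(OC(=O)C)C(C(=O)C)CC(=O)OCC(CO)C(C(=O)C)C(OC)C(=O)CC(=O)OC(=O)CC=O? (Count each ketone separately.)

3

Working along the chain:
  C6H5: C6H5– phenyl ring → arene.
  CH2COOCH2: –C(=O)–O–C with C on the carbonyl side → ester.
  CH(CHO): pendant –CHO: carbonyl C bonded to C and H → aldehyde.
  CH(CH2SH): pendant –CH2SH → thiol.
  CH(COBr): pendant –C(=O)X: carbonyl C bonded to C and halogen → acyl halide.
  CH(OCOCH3): pendant –OC(=O)CH3: an acyloxy group → ester.
  CH(COCH3): pendant –COCH3: carbonyl C bonded to two carbons → ketone.
  CH2COOCH2: –C(=O)–O–C with C on the carbonyl side → ester.
  CH(CH2OH): pendant –CH2OH on an sp³ backbone C → alcohol.
  CH(COCH3): pendant –COCH3: carbonyl C bonded to two carbons → ketone.
  CH(OCH3): pendant –OCH3: C–O–C with sp³ C, no adjacent C=O → ether.
  CO: –C(=O)– with carbon on both sides → ketone.
  CH2CO-O-COCH2: two acyl groups sharing one oxygen, –C(=O)–O–C(=O)– → anhydride.
  CHO: terminal –CHO: carbonyl C bonded to H and C → aldehyde.
Ketone appears at: CH(COCH3), CH(COCH3), CO → 3.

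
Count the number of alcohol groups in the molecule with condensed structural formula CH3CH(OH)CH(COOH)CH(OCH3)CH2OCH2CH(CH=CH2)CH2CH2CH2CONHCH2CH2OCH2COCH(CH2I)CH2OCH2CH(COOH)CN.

Reading the structure from left to right:
  CH(OH): –OH on an sp³ carbon → alcohol (secondary).
  CH(COOH): pendant –COOH: carbonyl C bonded to C and –OH → carboxylic acid.
  CH(OCH3): pendant –OCH3: C–O–C with sp³ C, no adjacent C=O → ether.
  CH2OCH2: C–O–C with sp³ carbons on both sides and no adjacent C=O → ether.
  CH(CH=CH2): pendant –CH=CH2: C=C double bond → alkene.
  CH2CONHCH2: –C(=O)–N– linkage → amide (the N is not an amine).
  CH2OCH2: C–O–C with sp³ carbons on both sides and no adjacent C=O → ether.
  CO: –C(=O)– with carbon on both sides → ketone.
  CH(CH2I): pendant –CH2X: halogen on sp³ carbon → alkyl halide.
  CH2OCH2: C–O–C with sp³ carbons on both sides and no adjacent C=O → ether.
  CH(COOH): pendant –COOH: carbonyl C bonded to C and –OH → carboxylic acid.
  CN: –C≡N: carbon triple-bonded to nitrogen → nitrile.
Alcohol appears at: CH(OH) → 1.

1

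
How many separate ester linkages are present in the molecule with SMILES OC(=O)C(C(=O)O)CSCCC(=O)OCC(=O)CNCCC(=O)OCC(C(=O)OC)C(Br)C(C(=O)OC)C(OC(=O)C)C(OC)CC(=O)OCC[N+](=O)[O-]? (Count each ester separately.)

Taking each segment in turn:
  HOOC: –COOH: carbonyl C bonded to –OH and C → carboxylic acid (the –OH is not a separate alcohol).
  CH(COOH): pendant –COOH: carbonyl C bonded to C and –OH → carboxylic acid.
  CH2SCH2: C–S–C linkage → sulfide (thioether).
  CH2COOCH2: –C(=O)–O–C with C on the carbonyl side → ester.
  CO: –C(=O)– with carbon on both sides → ketone.
  CH2NHCH2: C–N–C with sp³ carbons and no adjacent C=O → amine (secondary).
  CH2COOCH2: –C(=O)–O–C with C on the carbonyl side → ester.
  CH(COOCH3): pendant –COOCH3: carbonyl C bonded to C and –OCH3 → ester.
  CH(Br): halogen on an sp³ carbon → alkyl halide.
  CH(COOCH3): pendant –COOCH3: carbonyl C bonded to C and –OCH3 → ester.
  CH(OCOCH3): pendant –OC(=O)CH3: an acyloxy group → ester.
  CH(OCH3): pendant –OCH3: C–O–C with sp³ C, no adjacent C=O → ether.
  CH2COOCH2: –C(=O)–O–C with C on the carbonyl side → ester.
  CH2NO2: –NO2 on carbon → nitro group.
Ester appears at: CH2COOCH2, CH2COOCH2, CH(COOCH3), CH(COOCH3), CH(OCOCH3), CH2COOCH2 → 6.

6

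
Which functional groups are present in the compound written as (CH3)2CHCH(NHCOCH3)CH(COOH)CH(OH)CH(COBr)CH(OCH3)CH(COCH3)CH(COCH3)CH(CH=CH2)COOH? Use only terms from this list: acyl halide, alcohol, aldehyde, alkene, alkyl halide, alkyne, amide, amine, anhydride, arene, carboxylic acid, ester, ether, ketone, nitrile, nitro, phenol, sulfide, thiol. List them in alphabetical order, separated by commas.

acyl halide, alcohol, alkene, amide, carboxylic acid, ether, ketone

pendant –NHC(=O)CH3: N bonded to a carbonyl → amide (not amine).
pendant –COOH: carbonyl C bonded to C and –OH → carboxylic acid.
–OH on an sp³ carbon → alcohol (secondary).
pendant –C(=O)X: carbonyl C bonded to C and halogen → acyl halide.
pendant –OCH3: C–O–C with sp³ C, no adjacent C=O → ether.
pendant –COCH3: carbonyl C bonded to two carbons → ketone.
pendant –COCH3: carbonyl C bonded to two carbons → ketone.
pendant –CH=CH2: C=C double bond → alkene.
–COOH: carbonyl C bonded to –OH and C → carboxylic acid (the –OH is not a separate alcohol).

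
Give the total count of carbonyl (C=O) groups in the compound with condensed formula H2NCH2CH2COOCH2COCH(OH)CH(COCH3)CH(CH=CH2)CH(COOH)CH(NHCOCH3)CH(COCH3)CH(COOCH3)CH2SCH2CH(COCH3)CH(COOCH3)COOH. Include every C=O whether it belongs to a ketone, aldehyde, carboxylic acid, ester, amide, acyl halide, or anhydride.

10

CH2COOCH2: ester, 1 C=O (running total 1).
CO: ketone, 1 C=O (running total 2).
CH(COCH3): ketone, 1 C=O (running total 3).
CH(COOH): carboxylic acid, 1 C=O (running total 4).
CH(NHCOCH3): amide, 1 C=O (running total 5).
CH(COCH3): ketone, 1 C=O (running total 6).
CH(COOCH3): ester, 1 C=O (running total 7).
CH(COCH3): ketone, 1 C=O (running total 8).
CH(COOCH3): ester, 1 C=O (running total 9).
COOH: carboxylic acid, 1 C=O (running total 10).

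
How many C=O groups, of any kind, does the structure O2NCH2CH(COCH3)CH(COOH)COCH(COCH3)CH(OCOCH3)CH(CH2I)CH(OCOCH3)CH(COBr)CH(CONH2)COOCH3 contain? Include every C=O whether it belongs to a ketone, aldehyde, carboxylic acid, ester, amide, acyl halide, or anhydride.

9

CH(COCH3): ketone, 1 C=O (running total 1).
CH(COOH): carboxylic acid, 1 C=O (running total 2).
CO: ketone, 1 C=O (running total 3).
CH(COCH3): ketone, 1 C=O (running total 4).
CH(OCOCH3): ester, 1 C=O (running total 5).
CH(OCOCH3): ester, 1 C=O (running total 6).
CH(COBr): acyl halide, 1 C=O (running total 7).
CH(CONH2): amide, 1 C=O (running total 8).
COOCH3: ester, 1 C=O (running total 9).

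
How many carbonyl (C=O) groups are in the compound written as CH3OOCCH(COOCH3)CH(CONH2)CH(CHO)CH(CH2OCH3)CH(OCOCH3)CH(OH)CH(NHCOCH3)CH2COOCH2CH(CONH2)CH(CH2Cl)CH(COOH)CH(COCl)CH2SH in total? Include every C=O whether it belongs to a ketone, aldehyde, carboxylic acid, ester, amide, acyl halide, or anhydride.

10

CH3OOC: ester, 1 C=O (running total 1).
CH(COOCH3): ester, 1 C=O (running total 2).
CH(CONH2): amide, 1 C=O (running total 3).
CH(CHO): aldehyde, 1 C=O (running total 4).
CH(OCOCH3): ester, 1 C=O (running total 5).
CH(NHCOCH3): amide, 1 C=O (running total 6).
CH2COOCH2: ester, 1 C=O (running total 7).
CH(CONH2): amide, 1 C=O (running total 8).
CH(COOH): carboxylic acid, 1 C=O (running total 9).
CH(COCl): acyl halide, 1 C=O (running total 10).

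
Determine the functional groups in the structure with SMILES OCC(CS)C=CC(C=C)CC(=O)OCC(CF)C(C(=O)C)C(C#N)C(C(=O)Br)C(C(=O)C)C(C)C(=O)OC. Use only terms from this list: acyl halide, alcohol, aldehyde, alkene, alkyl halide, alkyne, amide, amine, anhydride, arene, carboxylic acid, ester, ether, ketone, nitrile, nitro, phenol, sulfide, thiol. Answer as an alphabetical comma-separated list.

Reading the structure from left to right:
  HOCH2: HO– on an sp³ carbon → alcohol.
  CH(CH2SH): pendant –CH2SH → thiol.
  CH=CH: C=C double bond → alkene.
  CH(CH=CH2): pendant –CH=CH2: C=C double bond → alkene.
  CH2COOCH2: –C(=O)–O–C with C on the carbonyl side → ester.
  CH(CH2F): pendant –CH2X: halogen on sp³ carbon → alkyl halide.
  CH(COCH3): pendant –COCH3: carbonyl C bonded to two carbons → ketone.
  CH(CN): pendant –C≡N: nitrile.
  CH(COBr): pendant –C(=O)X: carbonyl C bonded to C and halogen → acyl halide.
  CH(COCH3): pendant –COCH3: carbonyl C bonded to two carbons → ketone.
  COOCH3: –C(=O)OCH3: carbonyl C bonded to C and to –OCH3 → ester (not ketone + ether).

acyl halide, alcohol, alkene, alkyl halide, ester, ketone, nitrile, thiol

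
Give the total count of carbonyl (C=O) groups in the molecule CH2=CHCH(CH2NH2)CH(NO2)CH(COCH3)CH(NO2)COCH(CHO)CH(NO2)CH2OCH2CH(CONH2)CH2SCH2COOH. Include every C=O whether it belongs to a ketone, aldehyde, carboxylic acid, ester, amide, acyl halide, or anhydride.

CH(COCH3): ketone, 1 C=O (running total 1).
CO: ketone, 1 C=O (running total 2).
CH(CHO): aldehyde, 1 C=O (running total 3).
CH(CONH2): amide, 1 C=O (running total 4).
COOH: carboxylic acid, 1 C=O (running total 5).

5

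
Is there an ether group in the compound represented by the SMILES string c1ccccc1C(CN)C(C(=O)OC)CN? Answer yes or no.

no

C6H5– phenyl ring → arene.
pendant –CH2NH2: N on sp³ C, no adjacent C=O → amine.
pendant –COOCH3: carbonyl C bonded to C and –OCH3 → ester.
–NH2 on an sp³ carbon with no adjacent C=O → amine.
In CH(COOCH3), the C–O–C oxygen is adjacent to a C=O, so it belongs to an ester, not an ether.
The groups actually present are: amine, arene, ester.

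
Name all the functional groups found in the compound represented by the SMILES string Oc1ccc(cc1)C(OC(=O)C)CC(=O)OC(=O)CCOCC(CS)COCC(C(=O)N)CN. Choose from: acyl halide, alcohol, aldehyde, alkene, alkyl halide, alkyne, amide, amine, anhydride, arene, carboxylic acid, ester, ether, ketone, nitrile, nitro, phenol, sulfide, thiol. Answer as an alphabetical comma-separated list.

Working along the chain:
  HOC6H4: –OH attached directly to an aromatic ring → phenol (not alcohol); the ring itself is an arene.
  CH(OCOCH3): pendant –OC(=O)CH3: an acyloxy group → ester.
  CH2CO-O-COCH2: two acyl groups sharing one oxygen, –C(=O)–O–C(=O)– → anhydride.
  CH2OCH2: C–O–C with sp³ carbons on both sides and no adjacent C=O → ether.
  CH(CH2SH): pendant –CH2SH → thiol.
  CH2OCH2: C–O–C with sp³ carbons on both sides and no adjacent C=O → ether.
  CH(CONH2): pendant –CONH2: carbonyl C bonded to C and N → amide.
  CH2NH2: –NH2 on an sp³ carbon with no adjacent C=O → amine.

amide, amine, anhydride, arene, ester, ether, phenol, thiol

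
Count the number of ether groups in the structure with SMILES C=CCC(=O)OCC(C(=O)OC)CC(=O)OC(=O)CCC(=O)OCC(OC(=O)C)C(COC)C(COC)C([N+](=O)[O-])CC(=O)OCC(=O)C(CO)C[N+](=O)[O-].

2

Reading the structure from left to right:
  CH2=CH: C=C double bond → alkene.
  CH2COOCH2: –C(=O)–O–C with C on the carbonyl side → ester.
  CH(COOCH3): pendant –COOCH3: carbonyl C bonded to C and –OCH3 → ester.
  CH2CO-O-COCH2: two acyl groups sharing one oxygen, –C(=O)–O–C(=O)– → anhydride.
  CH2COOCH2: –C(=O)–O–C with C on the carbonyl side → ester.
  CH(OCOCH3): pendant –OC(=O)CH3: an acyloxy group → ester.
  CH(CH2OCH3): pendant –CH2OCH3: C–O–C linkage → ether.
  CH(CH2OCH3): pendant –CH2OCH3: C–O–C linkage → ether.
  CH(NO2): –NO2 on an sp³ carbon → nitro (the N=O is not a carbonyl).
  CH2COOCH2: –C(=O)–O–C with C on the carbonyl side → ester.
  CO: –C(=O)– with carbon on both sides → ketone.
  CH(CH2OH): pendant –CH2OH on an sp³ backbone C → alcohol.
  CH2NO2: –NO2 on carbon → nitro group.
Ether appears at: CH(CH2OCH3), CH(CH2OCH3) → 2.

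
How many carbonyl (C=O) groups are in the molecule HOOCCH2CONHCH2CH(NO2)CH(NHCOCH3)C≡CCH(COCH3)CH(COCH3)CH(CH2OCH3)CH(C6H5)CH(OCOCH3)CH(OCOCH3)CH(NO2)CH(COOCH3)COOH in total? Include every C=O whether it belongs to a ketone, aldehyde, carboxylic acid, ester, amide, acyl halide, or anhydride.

9

HOOC: carboxylic acid, 1 C=O (running total 1).
CH2CONHCH2: amide, 1 C=O (running total 2).
CH(NHCOCH3): amide, 1 C=O (running total 3).
CH(COCH3): ketone, 1 C=O (running total 4).
CH(COCH3): ketone, 1 C=O (running total 5).
CH(OCOCH3): ester, 1 C=O (running total 6).
CH(OCOCH3): ester, 1 C=O (running total 7).
CH(COOCH3): ester, 1 C=O (running total 8).
COOH: carboxylic acid, 1 C=O (running total 9).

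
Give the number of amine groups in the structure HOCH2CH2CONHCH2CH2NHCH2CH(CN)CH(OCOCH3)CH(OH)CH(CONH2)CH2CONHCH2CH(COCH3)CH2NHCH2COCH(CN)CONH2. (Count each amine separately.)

2

Taking each segment in turn:
  HOCH2: HO– on an sp³ carbon → alcohol.
  CH2CONHCH2: –C(=O)–N– linkage → amide (the N is not an amine).
  CH2NHCH2: C–N–C with sp³ carbons and no adjacent C=O → amine (secondary).
  CH(CN): pendant –C≡N: nitrile.
  CH(OCOCH3): pendant –OC(=O)CH3: an acyloxy group → ester.
  CH(OH): –OH on an sp³ carbon → alcohol (secondary).
  CH(CONH2): pendant –CONH2: carbonyl C bonded to C and N → amide.
  CH2CONHCH2: –C(=O)–N– linkage → amide (the N is not an amine).
  CH(COCH3): pendant –COCH3: carbonyl C bonded to two carbons → ketone.
  CH2NHCH2: C–N–C with sp³ carbons and no adjacent C=O → amine (secondary).
  CO: –C(=O)– with carbon on both sides → ketone.
  CH(CN): pendant –C≡N: nitrile.
  CONH2: –C(=O)NH2: carbonyl C bonded to C and to N → amide (the N is not a separate amine).
Amine appears at: CH2NHCH2, CH2NHCH2 → 2.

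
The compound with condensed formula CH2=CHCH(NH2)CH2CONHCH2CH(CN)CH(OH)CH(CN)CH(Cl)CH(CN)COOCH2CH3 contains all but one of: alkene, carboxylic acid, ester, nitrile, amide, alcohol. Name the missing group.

alkene: present (CH2=CH — C=C double bond → alkene).
nitrile: present (CH(CN) — pendant –C≡N: nitrile).
amide: present (CH2CONHCH2 — –C(=O)–N– linkage → amide (the N is not an amine)).
ester: present (COOCH2CH3 — –C(=O)OCH2CH3: carbonyl C bonded to C and to –OEt → ester).
alcohol: present (CH(OH) — –OH on an sp³ carbon → alcohol (secondary)).
carboxylic acid: absent. In COOCH2CH3, the acyl oxygen is bonded to carbon (–O–C), not to H, so this is an ester. In CH2CONHCH2, the carbonyl is bonded to nitrogen, not to –OH; that is an amide.

carboxylic acid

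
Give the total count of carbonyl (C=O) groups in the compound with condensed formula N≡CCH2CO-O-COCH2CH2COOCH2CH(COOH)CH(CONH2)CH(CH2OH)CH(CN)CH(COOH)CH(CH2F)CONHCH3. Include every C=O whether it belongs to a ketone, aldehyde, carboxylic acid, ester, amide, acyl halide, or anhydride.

CH2CO-O-COCH2: anhydride, 2 C=O (running total 2).
CH2COOCH2: ester, 1 C=O (running total 3).
CH(COOH): carboxylic acid, 1 C=O (running total 4).
CH(CONH2): amide, 1 C=O (running total 5).
CH(COOH): carboxylic acid, 1 C=O (running total 6).
CONHCH3: amide, 1 C=O (running total 7).

7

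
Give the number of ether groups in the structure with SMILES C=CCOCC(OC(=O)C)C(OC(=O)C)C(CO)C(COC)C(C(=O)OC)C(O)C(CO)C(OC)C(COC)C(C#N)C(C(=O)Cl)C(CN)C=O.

4

Reading the structure from left to right:
  CH2=CH: C=C double bond → alkene.
  CH2OCH2: C–O–C with sp³ carbons on both sides and no adjacent C=O → ether.
  CH(OCOCH3): pendant –OC(=O)CH3: an acyloxy group → ester.
  CH(OCOCH3): pendant –OC(=O)CH3: an acyloxy group → ester.
  CH(CH2OH): pendant –CH2OH on an sp³ backbone C → alcohol.
  CH(CH2OCH3): pendant –CH2OCH3: C–O–C linkage → ether.
  CH(COOCH3): pendant –COOCH3: carbonyl C bonded to C and –OCH3 → ester.
  CH(OH): –OH on an sp³ carbon → alcohol (secondary).
  CH(CH2OH): pendant –CH2OH on an sp³ backbone C → alcohol.
  CH(OCH3): pendant –OCH3: C–O–C with sp³ C, no adjacent C=O → ether.
  CH(CH2OCH3): pendant –CH2OCH3: C–O–C linkage → ether.
  CH(CN): pendant –C≡N: nitrile.
  CH(COCl): pendant –C(=O)X: carbonyl C bonded to C and halogen → acyl halide.
  CH(CH2NH2): pendant –CH2NH2: N on sp³ C, no adjacent C=O → amine.
  CHO: terminal –CHO: carbonyl C bonded to H and C → aldehyde.
Ether appears at: CH2OCH2, CH(CH2OCH3), CH(OCH3), CH(CH2OCH3) → 4.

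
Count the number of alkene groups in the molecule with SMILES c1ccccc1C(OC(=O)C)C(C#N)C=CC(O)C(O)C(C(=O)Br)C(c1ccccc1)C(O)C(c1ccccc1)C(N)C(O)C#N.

1

Working along the chain:
  C6H5: C6H5– phenyl ring → arene.
  CH(OCOCH3): pendant –OC(=O)CH3: an acyloxy group → ester.
  CH(CN): pendant –C≡N: nitrile.
  CH=CH: C=C double bond → alkene.
  CH(OH): –OH on an sp³ carbon → alcohol (secondary).
  CH(OH): –OH on an sp³ carbon → alcohol (secondary).
  CH(COBr): pendant –C(=O)X: carbonyl C bonded to C and halogen → acyl halide.
  CH(C6H5): pendant –C6H5: benzene ring → arene.
  CH(OH): –OH on an sp³ carbon → alcohol (secondary).
  CH(C6H5): pendant –C6H5: benzene ring → arene.
  CH(NH2): –NH2 on an sp³ carbon with no adjacent C=O → amine.
  CH(OH): –OH on an sp³ carbon → alcohol (secondary).
  CN: –C≡N: carbon triple-bonded to nitrogen → nitrile.
Alkene appears at: CH=CH → 1.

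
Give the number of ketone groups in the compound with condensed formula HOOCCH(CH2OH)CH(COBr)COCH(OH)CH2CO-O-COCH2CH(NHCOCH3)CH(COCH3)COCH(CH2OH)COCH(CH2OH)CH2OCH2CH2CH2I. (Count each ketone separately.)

Taking each segment in turn:
  HOOC: –COOH: carbonyl C bonded to –OH and C → carboxylic acid (the –OH is not a separate alcohol).
  CH(CH2OH): pendant –CH2OH on an sp³ backbone C → alcohol.
  CH(COBr): pendant –C(=O)X: carbonyl C bonded to C and halogen → acyl halide.
  CO: –C(=O)– with carbon on both sides → ketone.
  CH(OH): –OH on an sp³ carbon → alcohol (secondary).
  CH2CO-O-COCH2: two acyl groups sharing one oxygen, –C(=O)–O–C(=O)– → anhydride.
  CH(NHCOCH3): pendant –NHC(=O)CH3: N bonded to a carbonyl → amide (not amine).
  CH(COCH3): pendant –COCH3: carbonyl C bonded to two carbons → ketone.
  CO: –C(=O)– with carbon on both sides → ketone.
  CH(CH2OH): pendant –CH2OH on an sp³ backbone C → alcohol.
  CO: –C(=O)– with carbon on both sides → ketone.
  CH(CH2OH): pendant –CH2OH on an sp³ backbone C → alcohol.
  CH2OCH2: C–O–C with sp³ carbons on both sides and no adjacent C=O → ether.
  CH2I: halogen on an sp³ carbon → alkyl halide.
Ketone appears at: CO, CH(COCH3), CO, CO → 4.

4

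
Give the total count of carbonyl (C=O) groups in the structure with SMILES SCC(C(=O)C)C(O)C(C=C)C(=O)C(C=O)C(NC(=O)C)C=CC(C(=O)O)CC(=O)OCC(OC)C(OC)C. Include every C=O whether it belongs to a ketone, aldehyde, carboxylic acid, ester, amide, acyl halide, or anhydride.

6

CH(COCH3): ketone, 1 C=O (running total 1).
CO: ketone, 1 C=O (running total 2).
CH(CHO): aldehyde, 1 C=O (running total 3).
CH(NHCOCH3): amide, 1 C=O (running total 4).
CH(COOH): carboxylic acid, 1 C=O (running total 5).
CH2COOCH2: ester, 1 C=O (running total 6).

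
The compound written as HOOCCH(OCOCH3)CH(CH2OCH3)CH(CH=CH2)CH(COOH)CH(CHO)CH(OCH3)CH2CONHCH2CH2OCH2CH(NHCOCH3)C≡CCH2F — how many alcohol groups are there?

–COOH: carbonyl C bonded to –OH and C → carboxylic acid (the –OH is not a separate alcohol).
pendant –OC(=O)CH3: an acyloxy group → ester.
pendant –CH2OCH3: C–O–C linkage → ether.
pendant –CH=CH2: C=C double bond → alkene.
pendant –COOH: carbonyl C bonded to C and –OH → carboxylic acid.
pendant –CHO: carbonyl C bonded to C and H → aldehyde.
pendant –OCH3: C–O–C with sp³ C, no adjacent C=O → ether.
–C(=O)–N– linkage → amide (the N is not an amine).
C–O–C with sp³ carbons on both sides and no adjacent C=O → ether.
pendant –NHC(=O)CH3: N bonded to a carbonyl → amide (not amine).
C≡C triple bond → alkyne.
halogen on an sp³ carbon → alkyl halide.
No segment is a alcohol: HOOC is carboxylic acid, not alcohol; CH(CH2OCH3) is ether, not alcohol; CH(COOH) is carboxylic acid, not alcohol. → 0.

0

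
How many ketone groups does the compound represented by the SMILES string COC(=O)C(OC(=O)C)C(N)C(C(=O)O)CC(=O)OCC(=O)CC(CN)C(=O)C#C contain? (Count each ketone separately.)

2

CH3O–C(=O)–: carbonyl C bonded to C and to –OCH3 → ester (not ketone + ether).
pendant –OC(=O)CH3: an acyloxy group → ester.
–NH2 on an sp³ carbon with no adjacent C=O → amine.
pendant –COOH: carbonyl C bonded to C and –OH → carboxylic acid.
–C(=O)–O–C with C on the carbonyl side → ester.
–C(=O)– with carbon on both sides → ketone.
pendant –CH2NH2: N on sp³ C, no adjacent C=O → amine.
–C(=O)– with carbon on both sides → ketone.
C≡C triple bond → alkyne.
Ketone appears at: CO, CO → 2.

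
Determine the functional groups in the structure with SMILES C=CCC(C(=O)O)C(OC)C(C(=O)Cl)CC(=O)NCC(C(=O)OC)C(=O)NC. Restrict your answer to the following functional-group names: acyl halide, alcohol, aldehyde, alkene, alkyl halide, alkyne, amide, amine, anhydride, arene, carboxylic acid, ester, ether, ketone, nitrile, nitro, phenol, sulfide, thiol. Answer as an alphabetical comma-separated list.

acyl halide, alkene, amide, carboxylic acid, ester, ether

C=C double bond → alkene.
pendant –COOH: carbonyl C bonded to C and –OH → carboxylic acid.
pendant –OCH3: C–O–C with sp³ C, no adjacent C=O → ether.
pendant –C(=O)X: carbonyl C bonded to C and halogen → acyl halide.
–C(=O)–N– linkage → amide (the N is not an amine).
pendant –COOCH3: carbonyl C bonded to C and –OCH3 → ester.
–C(=O)NHCH3: carbonyl C bonded to C and to N → amide (the N is not an amine).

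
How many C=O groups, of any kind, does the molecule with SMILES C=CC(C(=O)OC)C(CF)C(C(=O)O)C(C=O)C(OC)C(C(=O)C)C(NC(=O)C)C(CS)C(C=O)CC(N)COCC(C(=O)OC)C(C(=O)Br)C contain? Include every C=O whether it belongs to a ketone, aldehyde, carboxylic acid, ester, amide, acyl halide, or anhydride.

8

CH(COOCH3): ester, 1 C=O (running total 1).
CH(COOH): carboxylic acid, 1 C=O (running total 2).
CH(CHO): aldehyde, 1 C=O (running total 3).
CH(COCH3): ketone, 1 C=O (running total 4).
CH(NHCOCH3): amide, 1 C=O (running total 5).
CH(CHO): aldehyde, 1 C=O (running total 6).
CH(COOCH3): ester, 1 C=O (running total 7).
CH(COBr): acyl halide, 1 C=O (running total 8).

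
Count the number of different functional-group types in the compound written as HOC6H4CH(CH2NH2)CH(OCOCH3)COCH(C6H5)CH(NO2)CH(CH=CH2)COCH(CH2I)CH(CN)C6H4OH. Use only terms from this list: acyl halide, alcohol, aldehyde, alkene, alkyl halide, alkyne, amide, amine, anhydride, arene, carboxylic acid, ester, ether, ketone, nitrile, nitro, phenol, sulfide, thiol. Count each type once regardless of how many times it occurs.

9

–OH attached directly to an aromatic ring → phenol (not alcohol); the ring itself is an arene.
pendant –CH2NH2: N on sp³ C, no adjacent C=O → amine.
pendant –OC(=O)CH3: an acyloxy group → ester.
–C(=O)– with carbon on both sides → ketone.
pendant –C6H5: benzene ring → arene.
–NO2 on an sp³ carbon → nitro (the N=O is not a carbonyl).
pendant –CH=CH2: C=C double bond → alkene.
–C(=O)– with carbon on both sides → ketone.
pendant –CH2X: halogen on sp³ carbon → alkyl halide.
pendant –C≡N: nitrile.
–OH attached directly to an aromatic ring → phenol (not alcohol); the ring itself is an arene.
Distinct types present: alkene, alkyl halide, amine, arene, ester, ketone, nitrile, nitro, phenol.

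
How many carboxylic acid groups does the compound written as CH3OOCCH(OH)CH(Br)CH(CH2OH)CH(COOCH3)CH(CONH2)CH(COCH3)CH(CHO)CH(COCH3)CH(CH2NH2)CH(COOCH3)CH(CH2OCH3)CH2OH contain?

CH3O–C(=O)–: carbonyl C bonded to C and to –OCH3 → ester (not ketone + ether).
–OH on an sp³ carbon → alcohol (secondary).
halogen on an sp³ carbon → alkyl halide.
pendant –CH2OH on an sp³ backbone C → alcohol.
pendant –COOCH3: carbonyl C bonded to C and –OCH3 → ester.
pendant –CONH2: carbonyl C bonded to C and N → amide.
pendant –COCH3: carbonyl C bonded to two carbons → ketone.
pendant –CHO: carbonyl C bonded to C and H → aldehyde.
pendant –COCH3: carbonyl C bonded to two carbons → ketone.
pendant –CH2NH2: N on sp³ C, no adjacent C=O → amine.
pendant –COOCH3: carbonyl C bonded to C and –OCH3 → ester.
pendant –CH2OCH3: C–O–C linkage → ether.
–OH on an sp³ carbon → alcohol.
No segment is a carboxylic acid: CH3OOC is ester, not carboxylic acid; CH(OH) is alcohol, not carboxylic acid; CH(CH2OH) is alcohol, not carboxylic acid. → 0.

0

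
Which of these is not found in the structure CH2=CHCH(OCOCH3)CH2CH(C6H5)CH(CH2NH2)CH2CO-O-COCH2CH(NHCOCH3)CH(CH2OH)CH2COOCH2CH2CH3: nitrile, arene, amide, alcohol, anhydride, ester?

nitrile

arene: present (CH(C6H5) — pendant –C6H5: benzene ring → arene).
alcohol: present (CH(CH2OH) — pendant –CH2OH on an sp³ backbone C → alcohol).
ester: present (CH(OCOCH3) — pendant –OC(=O)CH3: an acyloxy group → ester).
anhydride: present (CH2CO-O-COCH2 — two acyl groups sharing one oxygen, –C(=O)–O–C(=O)– → anhydride).
amide: present (CH(NHCOCH3) — pendant –NHC(=O)CH3: N bonded to a carbonyl → amide (not amine)).
nitrile: no segment matches this pattern.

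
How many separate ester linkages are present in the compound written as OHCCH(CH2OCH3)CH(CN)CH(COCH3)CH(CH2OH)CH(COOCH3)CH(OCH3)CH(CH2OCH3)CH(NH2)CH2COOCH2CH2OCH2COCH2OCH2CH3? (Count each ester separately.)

terminal –CHO: carbonyl C bonded to H and C → aldehyde.
pendant –CH2OCH3: C–O–C linkage → ether.
pendant –C≡N: nitrile.
pendant –COCH3: carbonyl C bonded to two carbons → ketone.
pendant –CH2OH on an sp³ backbone C → alcohol.
pendant –COOCH3: carbonyl C bonded to C and –OCH3 → ester.
pendant –OCH3: C–O–C with sp³ C, no adjacent C=O → ether.
pendant –CH2OCH3: C–O–C linkage → ether.
–NH2 on an sp³ carbon with no adjacent C=O → amine.
–C(=O)–O–C with C on the carbonyl side → ester.
C–O–C with sp³ carbons on both sides and no adjacent C=O → ether.
–C(=O)– with carbon on both sides → ketone.
C–O–C with sp³ carbons on both sides and no adjacent C=O → ether.
Ester appears at: CH(COOCH3), CH2COOCH2 → 2.

2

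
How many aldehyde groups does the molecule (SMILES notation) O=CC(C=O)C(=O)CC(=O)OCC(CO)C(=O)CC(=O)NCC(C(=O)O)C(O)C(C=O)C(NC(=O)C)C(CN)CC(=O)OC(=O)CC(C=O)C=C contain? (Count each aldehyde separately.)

4

terminal –CHO: carbonyl C bonded to H and C → aldehyde.
pendant –CHO: carbonyl C bonded to C and H → aldehyde.
–C(=O)– with carbon on both sides → ketone.
–C(=O)–O–C with C on the carbonyl side → ester.
pendant –CH2OH on an sp³ backbone C → alcohol.
–C(=O)– with carbon on both sides → ketone.
–C(=O)–N– linkage → amide (the N is not an amine).
pendant –COOH: carbonyl C bonded to C and –OH → carboxylic acid.
–OH on an sp³ carbon → alcohol (secondary).
pendant –CHO: carbonyl C bonded to C and H → aldehyde.
pendant –NHC(=O)CH3: N bonded to a carbonyl → amide (not amine).
pendant –CH2NH2: N on sp³ C, no adjacent C=O → amine.
two acyl groups sharing one oxygen, –C(=O)–O–C(=O)– → anhydride.
pendant –CHO: carbonyl C bonded to C and H → aldehyde.
C=C double bond → alkene.
Aldehyde appears at: OHC, CH(CHO), CH(CHO), CH(CHO) → 4.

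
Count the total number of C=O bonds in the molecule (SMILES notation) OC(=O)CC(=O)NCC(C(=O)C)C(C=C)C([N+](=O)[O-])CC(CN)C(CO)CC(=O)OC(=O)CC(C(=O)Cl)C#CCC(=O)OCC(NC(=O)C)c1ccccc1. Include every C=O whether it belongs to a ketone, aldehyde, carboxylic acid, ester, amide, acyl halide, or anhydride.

HOOC: carboxylic acid, 1 C=O (running total 1).
CH2CONHCH2: amide, 1 C=O (running total 2).
CH(COCH3): ketone, 1 C=O (running total 3).
CH2CO-O-COCH2: anhydride, 2 C=O (running total 5).
CH(COCl): acyl halide, 1 C=O (running total 6).
CH2COOCH2: ester, 1 C=O (running total 7).
CH(NHCOCH3): amide, 1 C=O (running total 8).

8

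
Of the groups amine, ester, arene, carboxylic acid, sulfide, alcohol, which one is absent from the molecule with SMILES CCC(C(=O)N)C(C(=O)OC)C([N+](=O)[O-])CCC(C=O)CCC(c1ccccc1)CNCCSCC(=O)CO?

carboxylic acid

ester: present (CH(COOCH3) — pendant –COOCH3: carbonyl C bonded to C and –OCH3 → ester).
sulfide: present (CH2SCH2 — C–S–C linkage → sulfide (thioether)).
amine: present (CH2NHCH2 — C–N–C with sp³ carbons and no adjacent C=O → amine (secondary)).
arene: present (CH(C6H5) — pendant –C6H5: benzene ring → arene).
alcohol: present (CH2OH — –OH on an sp³ carbon → alcohol).
carboxylic acid: absent. In CH(COOCH3), the acyl oxygen is bonded to carbon (–O–C), not to H, so this is an ester. In CH(CONH2), the carbonyl is bonded to nitrogen, not to –OH; that is an amide.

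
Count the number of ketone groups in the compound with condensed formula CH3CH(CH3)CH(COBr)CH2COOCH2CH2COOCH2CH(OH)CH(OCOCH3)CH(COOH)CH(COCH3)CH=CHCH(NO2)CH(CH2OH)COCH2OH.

2

Reading the structure from left to right:
  CH(COBr): pendant –C(=O)X: carbonyl C bonded to C and halogen → acyl halide.
  CH2COOCH2: –C(=O)–O–C with C on the carbonyl side → ester.
  CH2COOCH2: –C(=O)–O–C with C on the carbonyl side → ester.
  CH(OH): –OH on an sp³ carbon → alcohol (secondary).
  CH(OCOCH3): pendant –OC(=O)CH3: an acyloxy group → ester.
  CH(COOH): pendant –COOH: carbonyl C bonded to C and –OH → carboxylic acid.
  CH(COCH3): pendant –COCH3: carbonyl C bonded to two carbons → ketone.
  CH=CH: C=C double bond → alkene.
  CH(NO2): –NO2 on an sp³ carbon → nitro (the N=O is not a carbonyl).
  CH(CH2OH): pendant –CH2OH on an sp³ backbone C → alcohol.
  CO: –C(=O)– with carbon on both sides → ketone.
  CH2OH: –OH on an sp³ carbon → alcohol.
Ketone appears at: CH(COCH3), CO → 2.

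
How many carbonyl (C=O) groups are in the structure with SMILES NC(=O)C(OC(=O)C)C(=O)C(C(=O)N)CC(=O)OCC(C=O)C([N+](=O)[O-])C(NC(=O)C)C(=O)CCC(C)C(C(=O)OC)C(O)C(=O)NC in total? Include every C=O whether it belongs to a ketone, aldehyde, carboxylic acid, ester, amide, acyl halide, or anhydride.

10

H2NCO: amide, 1 C=O (running total 1).
CH(OCOCH3): ester, 1 C=O (running total 2).
CO: ketone, 1 C=O (running total 3).
CH(CONH2): amide, 1 C=O (running total 4).
CH2COOCH2: ester, 1 C=O (running total 5).
CH(CHO): aldehyde, 1 C=O (running total 6).
CH(NHCOCH3): amide, 1 C=O (running total 7).
CO: ketone, 1 C=O (running total 8).
CH(COOCH3): ester, 1 C=O (running total 9).
CONHCH3: amide, 1 C=O (running total 10).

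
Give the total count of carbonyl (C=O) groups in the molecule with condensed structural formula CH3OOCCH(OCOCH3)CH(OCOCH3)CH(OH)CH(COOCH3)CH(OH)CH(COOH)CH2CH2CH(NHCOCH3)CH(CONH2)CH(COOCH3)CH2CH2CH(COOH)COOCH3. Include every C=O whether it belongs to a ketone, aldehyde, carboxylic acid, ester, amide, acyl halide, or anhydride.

10

CH3OOC: ester, 1 C=O (running total 1).
CH(OCOCH3): ester, 1 C=O (running total 2).
CH(OCOCH3): ester, 1 C=O (running total 3).
CH(COOCH3): ester, 1 C=O (running total 4).
CH(COOH): carboxylic acid, 1 C=O (running total 5).
CH(NHCOCH3): amide, 1 C=O (running total 6).
CH(CONH2): amide, 1 C=O (running total 7).
CH(COOCH3): ester, 1 C=O (running total 8).
CH(COOH): carboxylic acid, 1 C=O (running total 9).
COOCH3: ester, 1 C=O (running total 10).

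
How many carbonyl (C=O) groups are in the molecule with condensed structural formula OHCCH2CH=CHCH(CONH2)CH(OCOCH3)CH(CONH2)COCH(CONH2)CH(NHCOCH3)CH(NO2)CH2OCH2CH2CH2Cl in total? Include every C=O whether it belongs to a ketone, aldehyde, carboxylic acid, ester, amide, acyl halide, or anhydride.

OHC: aldehyde, 1 C=O (running total 1).
CH(CONH2): amide, 1 C=O (running total 2).
CH(OCOCH3): ester, 1 C=O (running total 3).
CH(CONH2): amide, 1 C=O (running total 4).
CO: ketone, 1 C=O (running total 5).
CH(CONH2): amide, 1 C=O (running total 6).
CH(NHCOCH3): amide, 1 C=O (running total 7).

7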